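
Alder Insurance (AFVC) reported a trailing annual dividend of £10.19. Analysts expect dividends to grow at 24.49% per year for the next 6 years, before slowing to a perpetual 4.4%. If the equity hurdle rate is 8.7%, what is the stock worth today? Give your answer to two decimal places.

£659.20

Two-stage DDM. Project D₁…D_6 at 0.2449, terminal growth 0.044, discount at r = 0.087.
D_1 = 12.6855
D_2 = 15.7922
D_3 = 19.6597
D_4 = 24.4744
D_5 = 30.4682
D_6 = 37.9298
Terminal value at t=6: TV = D_7/(r−g) = 39.5988/(0.087−0.044) = 920.9012
P₀ = 12.6855/(1+0.087)^1 + 15.7922/(1+0.087)^2 + 19.6597/(1+0.087)^3 + 24.4744/(1+0.087)^4 + 30.4682/(1+0.087)^5 + 37.9298/(1+0.087)^6 + 920.9012/(1+0.087)^6 = 659.2026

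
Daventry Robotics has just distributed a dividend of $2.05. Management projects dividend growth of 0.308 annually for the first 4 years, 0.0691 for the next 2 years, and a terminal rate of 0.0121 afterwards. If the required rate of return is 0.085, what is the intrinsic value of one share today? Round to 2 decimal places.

Three-stage DDM. Project D₁…D_6; terminal Gordon value at t=6 with g = 0.0121; discount at r = 0.085.
D_1 = 2.6814
D_2 = 3.5073
D_3 = 4.5875
D_4 = 6.0005
D_5 = 6.4151
D_6 = 6.8584
TV_6 = 6.9414/(0.085−0.0121) = 95.2176
P₀ = Σ Dₜ/(1+r)ᵗ + TV_6/(1+r)^6 = 80.2053

$80.21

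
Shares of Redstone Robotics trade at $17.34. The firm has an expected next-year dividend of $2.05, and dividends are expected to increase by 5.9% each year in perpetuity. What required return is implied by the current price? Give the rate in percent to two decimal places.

17.72%

Rearranging the constant-growth DDM: r = D₁/P₀ + g.
r = 2.0500 / 17.34 + 0.059 = 0.11822 + 0.059 = 0.17722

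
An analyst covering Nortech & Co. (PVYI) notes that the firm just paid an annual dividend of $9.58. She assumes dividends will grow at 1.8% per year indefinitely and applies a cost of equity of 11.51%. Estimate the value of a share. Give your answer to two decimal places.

Gordon growth model: P₀ = D₁/(r − g). D₁ = 9.58 × (1 + 0.018) = 9.7524.
P₀ = 9.7524 / (0.1151 − 0.018) = 9.7524 / 0.0971 = 100.4371

$100.44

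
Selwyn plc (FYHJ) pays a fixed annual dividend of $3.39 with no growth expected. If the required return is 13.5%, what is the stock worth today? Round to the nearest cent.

$25.11

Zero-growth DDM (perpetuity): P₀ = D/r = 3.39 / 0.135 = 25.1111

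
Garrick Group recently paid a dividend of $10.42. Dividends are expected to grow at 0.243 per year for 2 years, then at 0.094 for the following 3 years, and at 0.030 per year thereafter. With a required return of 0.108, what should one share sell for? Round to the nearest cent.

Three-stage DDM. Project D₁…D_5; terminal Gordon value at t=5 with g = 0.03; discount at r = 0.108.
D_1 = 12.9521
D_2 = 16.0994
D_3 = 17.6128
D_4 = 19.2684
D_5 = 21.0796
TV_5 = 21.7120/(0.108−0.03) = 278.3585
P₀ = Σ Dₜ/(1+r)ᵗ + TV_5/(1+r)^5 = 229.8477

$229.85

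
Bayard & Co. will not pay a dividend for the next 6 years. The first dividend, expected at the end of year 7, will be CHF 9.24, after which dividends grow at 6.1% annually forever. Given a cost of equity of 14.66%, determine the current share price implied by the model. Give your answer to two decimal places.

CHF 47.50

Deferred-dividend DDM. At t=6 the remaining stream is a growing perpetuity with first payment D_7 = 9.24.
V_6 = D_7/(r−g) = 9.24/(0.1466−0.061) = 107.9439
P₀ = V_6/(1+r)^6 = 107.9439/(1+0.1466)^6 = 47.5036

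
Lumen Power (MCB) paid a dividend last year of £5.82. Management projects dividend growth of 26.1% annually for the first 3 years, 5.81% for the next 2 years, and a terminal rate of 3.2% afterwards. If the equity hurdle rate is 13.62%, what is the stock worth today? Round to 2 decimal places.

Three-stage DDM. Project D₁…D_5; terminal Gordon value at t=5 with g = 0.032; discount at r = 0.1362.
D_1 = 7.3390
D_2 = 9.2545
D_3 = 11.6699
D_4 = 12.3480
D_5 = 13.0654
TV_5 = 13.4835/(0.1362−0.032) = 129.3998
P₀ = Σ Dₜ/(1+r)ᵗ + TV_5/(1+r)^5 = 104.2310

£104.23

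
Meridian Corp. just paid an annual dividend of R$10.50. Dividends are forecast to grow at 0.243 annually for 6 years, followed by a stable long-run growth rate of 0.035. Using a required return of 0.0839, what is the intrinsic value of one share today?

Two-stage DDM. Project D₁…D_6 at 0.243, terminal growth 0.035, discount at r = 0.0839.
D_1 = 13.0515
D_2 = 16.2230
D_3 = 20.1652
D_4 = 25.0654
D_5 = 31.1562
D_6 = 38.7272
Terminal value at t=6: TV = D_7/(r−g) = 40.0826/(0.0839−0.035) = 819.6861
P₀ = 13.0515/(1+0.0839)^1 + 16.2230/(1+0.0839)^2 + 20.1652/(1+0.0839)^3 + 25.0654/(1+0.0839)^4 + 31.1562/(1+0.0839)^5 + 38.7272/(1+0.0839)^6 + 819.6861/(1+0.0839)^6 = 610.0435

R$610.04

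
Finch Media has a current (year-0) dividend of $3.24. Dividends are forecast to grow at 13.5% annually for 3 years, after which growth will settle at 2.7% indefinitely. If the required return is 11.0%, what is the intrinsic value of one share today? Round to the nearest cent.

Two-stage DDM. Project D₁…D_3 at 0.135, terminal growth 0.027, discount at r = 0.11.
D_1 = 3.6774
D_2 = 4.1738
D_3 = 4.7373
Terminal value at t=3: TV = D_4/(r−g) = 4.8652/(0.11−0.027) = 58.6172
P₀ = 3.6774/(1+0.11)^1 + 4.1738/(1+0.11)^2 + 4.7373/(1+0.11)^3 + 58.6172/(1+0.11)^3 = 53.0248

$53.02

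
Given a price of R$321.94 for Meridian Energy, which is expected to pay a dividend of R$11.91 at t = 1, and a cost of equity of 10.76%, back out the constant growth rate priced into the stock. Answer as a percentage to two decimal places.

From P₀ = D₁/(r − g), the implied growth is g = r − D₁/P₀.
g = 0.1076 − 11.91/321.94 = 0.1076 − 0.03699 = 0.07061

7.06%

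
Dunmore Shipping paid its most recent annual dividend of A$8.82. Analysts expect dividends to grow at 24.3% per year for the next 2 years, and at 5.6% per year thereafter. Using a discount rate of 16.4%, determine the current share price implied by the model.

A$117.82

Two-stage DDM. Project D₁…D_2 at 0.243, terminal growth 0.056, discount at r = 0.164.
D_1 = 10.9633
D_2 = 13.6273
Terminal value at t=2: TV = D_3/(r−g) = 14.3905/(0.164−0.056) = 133.2450
P₀ = 10.9633/(1+0.164)^1 + 13.6273/(1+0.164)^2 + 133.2450/(1+0.164)^2 = 117.8198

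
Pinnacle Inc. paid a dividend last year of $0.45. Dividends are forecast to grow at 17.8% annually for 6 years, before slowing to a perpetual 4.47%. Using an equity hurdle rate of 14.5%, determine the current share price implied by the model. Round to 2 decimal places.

Two-stage DDM. Project D₁…D_6 at 0.178, terminal growth 0.0447, discount at r = 0.145.
D_1 = 0.5301
D_2 = 0.6245
D_3 = 0.7356
D_4 = 0.8666
D_5 = 1.0208
D_6 = 1.2025
Terminal value at t=6: TV = D_7/(r−g) = 1.2562/(0.145−0.0447) = 12.5249
P₀ = 0.5301/(1+0.145)^1 + 0.6245/(1+0.145)^2 + 0.7356/(1+0.145)^3 + 0.8666/(1+0.145)^4 + 1.0208/(1+0.145)^5 + 1.2025/(1+0.145)^6 + 12.5249/(1+0.145)^6 = 8.5441

$8.54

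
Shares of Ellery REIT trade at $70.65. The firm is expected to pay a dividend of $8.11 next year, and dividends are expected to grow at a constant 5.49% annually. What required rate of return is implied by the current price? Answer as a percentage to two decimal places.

Rearranging the constant-growth DDM: r = D₁/P₀ + g.
r = 8.1100 / 70.65 + 0.0549 = 0.11479 + 0.0549 = 0.16969

16.97%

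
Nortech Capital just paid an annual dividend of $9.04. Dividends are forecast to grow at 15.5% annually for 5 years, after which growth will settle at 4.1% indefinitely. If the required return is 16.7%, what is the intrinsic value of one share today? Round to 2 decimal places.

$114.75

Two-stage DDM. Project D₁…D_5 at 0.155, terminal growth 0.041, discount at r = 0.167.
D_1 = 10.4412
D_2 = 12.0596
D_3 = 13.9288
D_4 = 16.0878
D_5 = 18.5814
Terminal value at t=5: TV = D_6/(r−g) = 19.3432/(0.167−0.041) = 153.5177
P₀ = 10.4412/(1+0.167)^1 + 12.0596/(1+0.167)^2 + 13.9288/(1+0.167)^3 + 16.0878/(1+0.167)^4 + 18.5814/(1+0.167)^5 + 153.5177/(1+0.167)^5 = 114.7504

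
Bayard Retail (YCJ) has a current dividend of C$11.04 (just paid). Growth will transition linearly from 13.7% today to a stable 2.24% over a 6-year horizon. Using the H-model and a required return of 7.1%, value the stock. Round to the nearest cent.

H-model: P₀ = D₀[(1+g_L) + H(g_S−g_L)]/(r−g_L), with H = 6/2 = 3.
P₀ = 11.04 × [(1+0.0224) + 3×(0.137−0.0224)] / (0.071−0.0224)
   = 11.04 × 1.3662 / 0.0486 = 310.3467

C$310.35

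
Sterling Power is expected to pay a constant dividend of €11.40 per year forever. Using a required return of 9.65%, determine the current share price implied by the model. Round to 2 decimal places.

€118.13

Zero-growth DDM (perpetuity): P₀ = D/r = 11.40 / 0.0965 = 118.1347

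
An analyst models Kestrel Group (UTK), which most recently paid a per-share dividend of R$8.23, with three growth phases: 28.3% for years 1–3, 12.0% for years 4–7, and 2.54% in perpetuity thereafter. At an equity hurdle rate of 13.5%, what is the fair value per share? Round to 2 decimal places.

R$183.16

Three-stage DDM. Project D₁…D_7; terminal Gordon value at t=7 with g = 0.0254; discount at r = 0.135.
D_1 = 10.5591
D_2 = 13.5473
D_3 = 17.3812
D_4 = 19.4669
D_5 = 21.8030
D_6 = 24.4193
D_7 = 27.3497
TV_7 = 28.0443/(0.135−0.0254) = 255.8790
P₀ = Σ Dₜ/(1+r)ᵗ + TV_7/(1+r)^7 = 183.1609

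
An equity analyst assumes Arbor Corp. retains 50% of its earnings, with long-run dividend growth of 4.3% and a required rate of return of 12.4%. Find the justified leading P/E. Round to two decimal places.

Payout ratio b = 1 − 0.50 = 0.50.
Justified leading P/E = b/(r−g) = 0.50/(0.124−0.043) = 6.1728

6.17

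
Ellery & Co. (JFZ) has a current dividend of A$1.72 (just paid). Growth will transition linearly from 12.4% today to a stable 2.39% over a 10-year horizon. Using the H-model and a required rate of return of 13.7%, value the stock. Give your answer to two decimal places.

A$23.18

H-model: P₀ = D₀[(1+g_L) + H(g_S−g_L)]/(r−g_L), with H = 10/2 = 5.
P₀ = 1.72 × [(1+0.0239) + 5×(0.124−0.0239)] / (0.137−0.0239)
   = 1.72 × 1.5244 / 0.1131 = 23.1827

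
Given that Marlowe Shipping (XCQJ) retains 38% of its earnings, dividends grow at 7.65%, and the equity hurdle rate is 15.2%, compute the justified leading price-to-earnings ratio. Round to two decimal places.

Payout ratio b = 1 − 0.38 = 0.62.
Justified leading P/E = b/(r−g) = 0.62/(0.152−0.0765) = 8.2119

8.21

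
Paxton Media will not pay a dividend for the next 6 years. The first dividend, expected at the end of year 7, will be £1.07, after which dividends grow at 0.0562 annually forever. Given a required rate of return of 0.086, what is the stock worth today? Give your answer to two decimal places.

£21.89

Deferred-dividend DDM. At t=6 the remaining stream is a growing perpetuity with first payment D_7 = 1.07.
V_6 = D_7/(r−g) = 1.07/(0.086−0.0562) = 35.9060
P₀ = V_6/(1+r)^6 = 35.9060/(1+0.086)^6 = 21.8871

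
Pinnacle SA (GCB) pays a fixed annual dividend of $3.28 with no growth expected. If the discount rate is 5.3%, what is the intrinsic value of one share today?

Zero-growth DDM (perpetuity): P₀ = D/r = 3.28 / 0.053 = 61.8868

$61.89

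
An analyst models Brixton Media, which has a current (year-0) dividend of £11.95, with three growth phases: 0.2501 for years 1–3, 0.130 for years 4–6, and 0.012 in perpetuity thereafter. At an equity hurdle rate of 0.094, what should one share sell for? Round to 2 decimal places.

£346.67

Three-stage DDM. Project D₁…D_6; terminal Gordon value at t=6 with g = 0.012; discount at r = 0.094.
D_1 = 14.9387
D_2 = 18.6749
D_3 = 23.3454
D_4 = 26.3804
D_5 = 29.8098
D_6 = 33.6851
TV_6 = 34.0893/(0.094−0.012) = 415.7231
P₀ = Σ Dₜ/(1+r)ᵗ + TV_6/(1+r)^6 = 346.6702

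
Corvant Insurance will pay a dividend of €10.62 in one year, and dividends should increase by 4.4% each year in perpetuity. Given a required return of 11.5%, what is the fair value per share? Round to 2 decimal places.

€149.58

Gordon growth model: P₀ = D₁/(r − g), with D₁ = 10.62 given directly.
P₀ = 10.6200 / (0.115 − 0.044) = 10.6200 / 0.071 = 149.5775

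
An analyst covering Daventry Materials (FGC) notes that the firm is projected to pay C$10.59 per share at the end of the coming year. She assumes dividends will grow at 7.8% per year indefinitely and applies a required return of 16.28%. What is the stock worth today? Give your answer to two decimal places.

C$124.88

Gordon growth model: P₀ = D₁/(r − g), with D₁ = 10.59 given directly.
P₀ = 10.5900 / (0.1628 − 0.078) = 10.5900 / 0.0848 = 124.8821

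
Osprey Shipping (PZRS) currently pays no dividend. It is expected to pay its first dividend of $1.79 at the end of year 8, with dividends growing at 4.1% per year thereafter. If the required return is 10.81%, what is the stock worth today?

$13.00

Deferred-dividend DDM. At t=7 the remaining stream is a growing perpetuity with first payment D_8 = 1.79.
V_7 = D_8/(r−g) = 1.79/(0.1081−0.041) = 26.6766
P₀ = V_7/(1+r)^7 = 26.6766/(1+0.1081)^7 = 13.0040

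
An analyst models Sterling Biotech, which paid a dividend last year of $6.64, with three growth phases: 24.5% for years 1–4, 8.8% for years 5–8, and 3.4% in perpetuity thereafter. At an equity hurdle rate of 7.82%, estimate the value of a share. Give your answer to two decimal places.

Three-stage DDM. Project D₁…D_8; terminal Gordon value at t=8 with g = 0.034; discount at r = 0.0782.
D_1 = 8.2668
D_2 = 10.2922
D_3 = 12.8137
D_4 = 15.9531
D_5 = 17.3570
D_6 = 18.8844
D_7 = 20.5462
D_8 = 22.3543
TV_8 = 23.1143/(0.0782−0.034) = 522.9490
P₀ = Σ Dₜ/(1+r)ᵗ + TV_8/(1+r)^8 = 373.1775

$373.18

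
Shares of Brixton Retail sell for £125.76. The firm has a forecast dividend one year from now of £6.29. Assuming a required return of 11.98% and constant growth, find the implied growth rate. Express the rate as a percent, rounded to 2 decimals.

6.98%

From P₀ = D₁/(r − g), the implied growth is g = r − D₁/P₀.
g = 0.1198 − 6.29/125.76 = 0.1198 − 0.05002 = 0.06978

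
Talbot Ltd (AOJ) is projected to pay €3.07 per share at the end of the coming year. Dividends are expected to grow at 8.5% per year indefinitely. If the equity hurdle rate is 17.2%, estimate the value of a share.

€35.29

Gordon growth model: P₀ = D₁/(r − g), with D₁ = 3.07 given directly.
P₀ = 3.0700 / (0.172 − 0.085) = 3.0700 / 0.087 = 35.2874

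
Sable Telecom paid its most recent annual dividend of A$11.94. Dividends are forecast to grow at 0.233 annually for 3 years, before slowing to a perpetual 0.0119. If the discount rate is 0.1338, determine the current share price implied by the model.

Two-stage DDM. Project D₁…D_3 at 0.233, terminal growth 0.0119, discount at r = 0.1338.
D_1 = 14.7220
D_2 = 18.1523
D_3 = 22.3817
Terminal value at t=3: TV = D_4/(r−g) = 22.6481/(0.1338−0.0119) = 185.7922
P₀ = 14.7220/(1+0.1338)^1 + 18.1523/(1+0.1338)^2 + 22.3817/(1+0.1338)^3 + 185.7922/(1+0.1338)^3 = 169.9346

A$169.93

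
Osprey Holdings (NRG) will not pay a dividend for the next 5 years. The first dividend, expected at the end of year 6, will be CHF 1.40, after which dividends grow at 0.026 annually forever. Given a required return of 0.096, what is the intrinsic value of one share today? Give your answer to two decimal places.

CHF 12.65

Deferred-dividend DDM. At t=5 the remaining stream is a growing perpetuity with first payment D_6 = 1.40.
V_5 = D_6/(r−g) = 1.40/(0.096−0.026) = 20.0000
P₀ = V_5/(1+r)^5 = 20.0000/(1+0.096)^5 = 12.6467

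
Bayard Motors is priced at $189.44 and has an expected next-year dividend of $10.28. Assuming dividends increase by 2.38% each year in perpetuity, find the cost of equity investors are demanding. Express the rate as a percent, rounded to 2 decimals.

7.81%

Rearranging the constant-growth DDM: r = D₁/P₀ + g.
r = 10.2800 / 189.44 + 0.0238 = 0.05427 + 0.0238 = 0.07807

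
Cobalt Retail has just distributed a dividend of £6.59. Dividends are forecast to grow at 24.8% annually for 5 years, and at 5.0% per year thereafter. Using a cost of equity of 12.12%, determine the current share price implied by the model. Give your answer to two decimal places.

£212.02

Two-stage DDM. Project D₁…D_5 at 0.248, terminal growth 0.05, discount at r = 0.1212.
D_1 = 8.2243
D_2 = 10.2640
D_3 = 12.8094
D_4 = 15.9861
D_5 = 19.9507
Terminal value at t=5: TV = D_6/(r−g) = 20.9482/(0.1212−0.05) = 294.2169
P₀ = 8.2243/(1+0.1212)^1 + 10.2640/(1+0.1212)^2 + 12.8094/(1+0.1212)^3 + 15.9861/(1+0.1212)^4 + 19.9507/(1+0.1212)^5 + 294.2169/(1+0.1212)^5 = 212.0197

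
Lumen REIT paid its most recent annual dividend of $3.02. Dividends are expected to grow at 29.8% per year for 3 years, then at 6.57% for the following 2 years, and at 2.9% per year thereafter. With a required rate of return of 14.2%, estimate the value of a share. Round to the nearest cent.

Three-stage DDM. Project D₁…D_5; terminal Gordon value at t=5 with g = 0.029; discount at r = 0.142.
D_1 = 3.9200
D_2 = 5.0881
D_3 = 6.6044
D_4 = 7.0383
D_5 = 7.5007
TV_5 = 7.7182/(0.142−0.029) = 68.3027
P₀ = Σ Dₜ/(1+r)ᵗ + TV_5/(1+r)^5 = 54.9328

$54.93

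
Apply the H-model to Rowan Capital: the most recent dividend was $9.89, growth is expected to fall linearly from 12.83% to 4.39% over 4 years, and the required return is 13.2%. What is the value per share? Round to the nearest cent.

$136.14

H-model: P₀ = D₀[(1+g_L) + H(g_S−g_L)]/(r−g_L), with H = 4/2 = 2.
P₀ = 9.89 × [(1+0.0439) + 2×(0.1283−0.0439)] / (0.132−0.0439)
   = 9.89 × 1.2127 / 0.0881 = 136.1362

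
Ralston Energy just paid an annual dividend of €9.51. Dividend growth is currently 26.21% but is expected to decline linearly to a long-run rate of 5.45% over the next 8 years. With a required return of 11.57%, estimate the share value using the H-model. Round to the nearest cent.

H-model: P₀ = D₀[(1+g_L) + H(g_S−g_L)]/(r−g_L), with H = 8/2 = 4.
P₀ = 9.51 × [(1+0.0545) + 4×(0.2621−0.0545)] / (0.1157−0.0545)
   = 9.51 × 1.8849 / 0.0612 = 292.8987

€292.90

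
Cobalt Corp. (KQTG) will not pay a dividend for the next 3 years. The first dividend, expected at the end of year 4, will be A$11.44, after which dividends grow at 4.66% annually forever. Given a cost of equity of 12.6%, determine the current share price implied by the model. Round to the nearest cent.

Deferred-dividend DDM. At t=3 the remaining stream is a growing perpetuity with first payment D_4 = 11.44.
V_3 = D_4/(r−g) = 11.44/(0.126−0.0466) = 144.0806
P₀ = V_3/(1+r)^3 = 144.0806/(1+0.126)^3 = 100.9230

A$100.92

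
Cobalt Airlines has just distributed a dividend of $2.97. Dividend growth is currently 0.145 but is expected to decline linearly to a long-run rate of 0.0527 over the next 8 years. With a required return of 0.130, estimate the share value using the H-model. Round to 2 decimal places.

H-model: P₀ = D₀[(1+g_L) + H(g_S−g_L)]/(r−g_L), with H = 8/2 = 4.
P₀ = 2.97 × [(1+0.0527) + 4×(0.145−0.0527)] / (0.13−0.0527)
   = 2.97 × 1.4219 / 0.0773 = 54.6319

$54.63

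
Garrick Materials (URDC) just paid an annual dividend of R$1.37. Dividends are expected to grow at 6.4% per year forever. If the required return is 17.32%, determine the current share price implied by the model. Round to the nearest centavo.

Gordon growth model: P₀ = D₁/(r − g). D₁ = 1.37 × (1 + 0.064) = 1.4577.
P₀ = 1.4577 / (0.1732 − 0.064) = 1.4577 / 0.1092 = 13.3487

R$13.35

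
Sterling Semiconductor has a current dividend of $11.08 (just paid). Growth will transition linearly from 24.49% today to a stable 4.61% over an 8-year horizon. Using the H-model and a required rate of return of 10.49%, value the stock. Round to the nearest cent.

$346.97

H-model: P₀ = D₀[(1+g_L) + H(g_S−g_L)]/(r−g_L), with H = 8/2 = 4.
P₀ = 11.08 × [(1+0.0461) + 4×(0.2449−0.0461)] / (0.1049−0.0461)
   = 11.08 × 1.8413 / 0.0588 = 346.9661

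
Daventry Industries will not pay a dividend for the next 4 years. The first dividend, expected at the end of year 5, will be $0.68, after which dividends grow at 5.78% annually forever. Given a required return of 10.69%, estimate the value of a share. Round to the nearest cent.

Deferred-dividend DDM. At t=4 the remaining stream is a growing perpetuity with first payment D_5 = 0.68.
V_4 = D_5/(r−g) = 0.68/(0.1069−0.0578) = 13.8493
P₀ = V_4/(1+r)^4 = 13.8493/(1+0.1069)^4 = 9.2256

$9.23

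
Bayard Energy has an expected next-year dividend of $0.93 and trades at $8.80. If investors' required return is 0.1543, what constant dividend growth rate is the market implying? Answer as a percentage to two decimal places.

4.86%

From P₀ = D₁/(r − g), the implied growth is g = r − D₁/P₀.
g = 0.1543 − 0.93/8.80 = 0.1543 − 0.10568 = 0.04862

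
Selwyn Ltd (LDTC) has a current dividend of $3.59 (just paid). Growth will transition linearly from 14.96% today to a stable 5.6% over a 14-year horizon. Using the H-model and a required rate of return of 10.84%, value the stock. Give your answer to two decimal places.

H-model: P₀ = D₀[(1+g_L) + H(g_S−g_L)]/(r−g_L), with H = 14/2 = 7.
P₀ = 3.59 × [(1+0.056) + 7×(0.1496−0.056)] / (0.1084−0.056)
   = 3.59 × 1.7112 / 0.0524 = 117.2368

$117.24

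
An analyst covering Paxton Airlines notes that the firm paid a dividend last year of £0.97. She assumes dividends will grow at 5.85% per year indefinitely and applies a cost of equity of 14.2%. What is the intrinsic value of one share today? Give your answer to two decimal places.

£12.30

Gordon growth model: P₀ = D₁/(r − g). D₁ = 0.97 × (1 + 0.0585) = 1.0267.
P₀ = 1.0267 / (0.142 − 0.0585) = 1.0267 / 0.0835 = 12.2963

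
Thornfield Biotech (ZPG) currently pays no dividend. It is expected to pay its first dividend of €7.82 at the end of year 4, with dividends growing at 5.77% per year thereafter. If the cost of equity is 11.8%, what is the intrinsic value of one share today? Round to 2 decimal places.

€92.80

Deferred-dividend DDM. At t=3 the remaining stream is a growing perpetuity with first payment D_4 = 7.82.
V_3 = D_4/(r−g) = 7.82/(0.118−0.0577) = 129.6849
P₀ = V_3/(1+r)^3 = 129.6849/(1+0.118)^3 = 92.8034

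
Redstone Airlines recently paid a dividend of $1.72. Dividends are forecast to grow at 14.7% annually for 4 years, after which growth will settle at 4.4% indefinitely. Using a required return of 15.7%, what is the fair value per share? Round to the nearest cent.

Two-stage DDM. Project D₁…D_4 at 0.147, terminal growth 0.044, discount at r = 0.157.
D_1 = 1.9728
D_2 = 2.2628
D_3 = 2.5955
D_4 = 2.9770
Terminal value at t=4: TV = D_5/(r−g) = 3.1080/(0.157−0.044) = 27.5045
P₀ = 1.9728/(1+0.157)^1 + 2.2628/(1+0.157)^2 + 2.5955/(1+0.157)^3 + 2.9770/(1+0.157)^4 + 27.5045/(1+0.157)^4 = 22.0813

$22.08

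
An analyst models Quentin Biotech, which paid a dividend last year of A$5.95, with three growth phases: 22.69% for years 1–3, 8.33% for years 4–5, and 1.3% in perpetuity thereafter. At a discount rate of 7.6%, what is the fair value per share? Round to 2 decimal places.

Three-stage DDM. Project D₁…D_5; terminal Gordon value at t=5 with g = 0.013; discount at r = 0.076.
D_1 = 7.3001
D_2 = 8.9564
D_3 = 10.9887
D_4 = 11.9040
D_5 = 12.8956
TV_5 = 13.0633/(0.076−0.013) = 207.3533
P₀ = Σ Dₜ/(1+r)ᵗ + TV_5/(1+r)^5 = 184.9264

A$184.93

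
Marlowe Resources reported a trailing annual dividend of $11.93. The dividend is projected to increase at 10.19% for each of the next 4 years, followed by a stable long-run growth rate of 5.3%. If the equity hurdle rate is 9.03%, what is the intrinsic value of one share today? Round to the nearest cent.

$400.36

Two-stage DDM. Project D₁…D_4 at 0.1019, terminal growth 0.053, discount at r = 0.0903.
D_1 = 13.1457
D_2 = 14.4852
D_3 = 15.9613
D_4 = 17.5877
Terminal value at t=4: TV = D_5/(r−g) = 18.5199/(0.0903−0.053) = 496.5108
P₀ = 13.1457/(1+0.0903)^1 + 14.4852/(1+0.0903)^2 + 15.9613/(1+0.0903)^3 + 17.5877/(1+0.0903)^4 + 496.5108/(1+0.0903)^4 = 400.3567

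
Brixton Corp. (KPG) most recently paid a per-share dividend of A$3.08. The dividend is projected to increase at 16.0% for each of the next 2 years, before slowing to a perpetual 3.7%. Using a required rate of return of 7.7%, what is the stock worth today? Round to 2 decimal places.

A$99.52

Two-stage DDM. Project D₁…D_2 at 0.16, terminal growth 0.037, discount at r = 0.077.
D_1 = 3.5728
D_2 = 4.1444
Terminal value at t=2: TV = D_3/(r−g) = 4.2978/(0.077−0.037) = 107.4448
P₀ = 3.5728/(1+0.077)^1 + 4.1444/(1+0.077)^2 + 107.4448/(1+0.077)^2 = 99.5209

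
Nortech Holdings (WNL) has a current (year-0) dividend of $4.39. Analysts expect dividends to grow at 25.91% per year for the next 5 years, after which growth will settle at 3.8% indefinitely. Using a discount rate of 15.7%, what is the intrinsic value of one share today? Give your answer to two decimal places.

Two-stage DDM. Project D₁…D_5 at 0.2591, terminal growth 0.038, discount at r = 0.157.
D_1 = 5.5274
D_2 = 6.9596
D_3 = 8.7628
D_4 = 11.0333
D_5 = 13.8920
Terminal value at t=5: TV = D_6/(r−g) = 14.4199/(0.157−0.038) = 121.1758
P₀ = 5.5274/(1+0.157)^1 + 6.9596/(1+0.157)^2 + 8.7628/(1+0.157)^3 + 11.0333/(1+0.157)^4 + 13.8920/(1+0.157)^5 + 121.1758/(1+0.157)^5 = 86.9368

$86.94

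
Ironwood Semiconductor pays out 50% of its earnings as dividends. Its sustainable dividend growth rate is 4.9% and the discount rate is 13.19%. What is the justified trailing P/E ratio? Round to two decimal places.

6.33

Justified trailing P/E = b(1+g)/(r−g) = 0.50×(1+0.049)/(0.1319−0.049) = 6.3269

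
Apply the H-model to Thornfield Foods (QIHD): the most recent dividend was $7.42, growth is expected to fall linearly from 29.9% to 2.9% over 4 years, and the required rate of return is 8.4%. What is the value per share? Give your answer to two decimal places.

H-model: P₀ = D₀[(1+g_L) + H(g_S−g_L)]/(r−g_L), with H = 4/2 = 2.
P₀ = 7.42 × [(1+0.029) + 2×(0.299−0.029)] / (0.084−0.029)
   = 7.42 × 1.5690 / 0.055 = 211.6724

$211.67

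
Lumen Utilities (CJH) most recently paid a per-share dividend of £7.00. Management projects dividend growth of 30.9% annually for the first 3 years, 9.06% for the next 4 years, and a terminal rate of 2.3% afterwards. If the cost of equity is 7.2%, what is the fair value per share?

Three-stage DDM. Project D₁…D_7; terminal Gordon value at t=7 with g = 0.023; discount at r = 0.072.
D_1 = 9.1630
D_2 = 11.9944
D_3 = 15.7006
D_4 = 17.1231
D_5 = 18.6745
D_6 = 20.3664
D_7 = 22.2116
TV_7 = 22.7224/(0.072−0.023) = 463.7229
P₀ = Σ Dₜ/(1+r)ᵗ + TV_7/(1+r)^7 = 369.9917

£369.99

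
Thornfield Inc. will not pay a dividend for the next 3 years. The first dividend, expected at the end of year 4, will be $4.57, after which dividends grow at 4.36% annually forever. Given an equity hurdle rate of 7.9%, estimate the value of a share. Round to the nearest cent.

$102.77

Deferred-dividend DDM. At t=3 the remaining stream is a growing perpetuity with first payment D_4 = 4.57.
V_3 = D_4/(r−g) = 4.57/(0.079−0.0436) = 129.0960
P₀ = V_3/(1+r)^3 = 129.0960/(1+0.079)^3 = 102.7658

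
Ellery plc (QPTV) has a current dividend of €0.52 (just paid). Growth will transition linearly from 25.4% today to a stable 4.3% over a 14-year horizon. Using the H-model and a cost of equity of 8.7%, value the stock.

€29.78

H-model: P₀ = D₀[(1+g_L) + H(g_S−g_L)]/(r−g_L), with H = 14/2 = 7.
P₀ = 0.52 × [(1+0.043) + 7×(0.254−0.043)] / (0.087−0.043)
   = 0.52 × 2.5200 / 0.044 = 29.7818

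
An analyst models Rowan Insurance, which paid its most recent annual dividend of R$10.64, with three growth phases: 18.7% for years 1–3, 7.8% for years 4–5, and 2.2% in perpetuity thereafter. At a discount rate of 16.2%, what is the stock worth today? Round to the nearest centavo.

R$124.85

Three-stage DDM. Project D₁…D_5; terminal Gordon value at t=5 with g = 0.022; discount at r = 0.162.
D_1 = 12.6297
D_2 = 14.9914
D_3 = 17.7948
D_4 = 19.1828
D_5 = 20.6791
TV_5 = 21.1340/(0.162−0.022) = 150.9573
P₀ = Σ Dₜ/(1+r)ᵗ + TV_5/(1+r)^5 = 124.8525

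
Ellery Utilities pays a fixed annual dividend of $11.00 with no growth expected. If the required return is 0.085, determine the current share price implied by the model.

Zero-growth DDM (perpetuity): P₀ = D/r = 11.00 / 0.085 = 129.4118

$129.41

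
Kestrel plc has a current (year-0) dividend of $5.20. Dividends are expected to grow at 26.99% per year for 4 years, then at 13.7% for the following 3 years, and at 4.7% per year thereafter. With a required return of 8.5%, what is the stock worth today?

$372.87

Three-stage DDM. Project D₁…D_7; terminal Gordon value at t=7 with g = 0.047; discount at r = 0.085.
D_1 = 6.6035
D_2 = 8.3858
D_3 = 10.6491
D_4 = 13.5233
D_5 = 15.3759
D_6 = 17.4825
D_7 = 19.8775
TV_7 = 20.8118/(0.085−0.047) = 547.6788
P₀ = Σ Dₜ/(1+r)ᵗ + TV_7/(1+r)^7 = 372.8738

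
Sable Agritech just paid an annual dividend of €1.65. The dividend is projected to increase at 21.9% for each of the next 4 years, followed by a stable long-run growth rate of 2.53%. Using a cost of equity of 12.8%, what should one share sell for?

Two-stage DDM. Project D₁…D_4 at 0.219, terminal growth 0.0253, discount at r = 0.128.
D_1 = 2.0113
D_2 = 2.4518
D_3 = 2.9888
D_4 = 3.6433
Terminal value at t=4: TV = D_5/(r−g) = 3.7355/(0.128−0.0253) = 36.3730
P₀ = 2.0113/(1+0.128)^1 + 2.4518/(1+0.128)^2 + 2.9888/(1+0.128)^3 + 3.6433/(1+0.128)^4 + 36.3730/(1+0.128)^4 = 30.5098

€30.51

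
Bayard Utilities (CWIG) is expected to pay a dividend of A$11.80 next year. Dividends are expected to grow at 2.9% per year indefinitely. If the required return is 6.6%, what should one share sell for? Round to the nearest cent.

Gordon growth model: P₀ = D₁/(r − g), with D₁ = 11.80 given directly.
P₀ = 11.8000 / (0.066 − 0.029) = 11.8000 / 0.037 = 318.9189

A$318.92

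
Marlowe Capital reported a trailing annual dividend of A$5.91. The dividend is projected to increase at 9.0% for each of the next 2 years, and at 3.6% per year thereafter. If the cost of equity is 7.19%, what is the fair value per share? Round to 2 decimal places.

A$188.48

Two-stage DDM. Project D₁…D_2 at 0.09, terminal growth 0.036, discount at r = 0.0719.
D_1 = 6.4419
D_2 = 7.0217
Terminal value at t=2: TV = D_3/(r−g) = 7.2745/(0.0719−0.036) = 202.6310
P₀ = 6.4419/(1+0.0719)^1 + 7.0217/(1+0.0719)^2 + 202.6310/(1+0.0719)^2 = 188.4799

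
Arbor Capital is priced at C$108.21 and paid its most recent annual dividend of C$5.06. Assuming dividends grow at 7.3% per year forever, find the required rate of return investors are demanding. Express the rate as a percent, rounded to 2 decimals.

Rearranging the constant-growth DDM: r = D₁/P₀ + g.
D₁ = 5.06 × (1 + 0.073) = 5.4294.
r = 5.4294 / 108.21 + 0.073 = 0.05017 + 0.073 = 0.12317

12.32%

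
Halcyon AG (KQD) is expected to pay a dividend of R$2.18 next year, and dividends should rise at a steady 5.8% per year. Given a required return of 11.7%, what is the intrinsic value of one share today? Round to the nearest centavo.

R$36.95

Gordon growth model: P₀ = D₁/(r − g), with D₁ = 2.18 given directly.
P₀ = 2.1800 / (0.117 − 0.058) = 2.1800 / 0.059 = 36.9492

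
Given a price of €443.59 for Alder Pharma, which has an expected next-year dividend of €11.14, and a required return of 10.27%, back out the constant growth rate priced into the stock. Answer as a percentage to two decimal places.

7.76%

From P₀ = D₁/(r − g), the implied growth is g = r − D₁/P₀.
g = 0.1027 − 11.14/443.59 = 0.1027 − 0.02511 = 0.07759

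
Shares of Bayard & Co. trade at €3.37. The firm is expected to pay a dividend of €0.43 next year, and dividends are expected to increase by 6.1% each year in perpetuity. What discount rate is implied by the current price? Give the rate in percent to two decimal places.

18.86%

Rearranging the constant-growth DDM: r = D₁/P₀ + g.
r = 0.4300 / 3.37 + 0.061 = 0.12760 + 0.061 = 0.18860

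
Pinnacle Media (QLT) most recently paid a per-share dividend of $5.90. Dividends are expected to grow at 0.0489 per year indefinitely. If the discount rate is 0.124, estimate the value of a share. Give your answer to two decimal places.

$82.40

Gordon growth model: P₀ = D₁/(r − g). D₁ = 5.90 × (1 + 0.0489) = 6.1885.
P₀ = 6.1885 / (0.124 − 0.0489) = 6.1885 / 0.0751 = 82.4036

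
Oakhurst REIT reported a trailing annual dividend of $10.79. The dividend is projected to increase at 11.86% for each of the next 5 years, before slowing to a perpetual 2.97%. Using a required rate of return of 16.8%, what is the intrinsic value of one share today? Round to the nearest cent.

Two-stage DDM. Project D₁…D_5 at 0.1186, terminal growth 0.0297, discount at r = 0.168.
D_1 = 12.0697
D_2 = 13.5012
D_3 = 15.1024
D_4 = 16.8935
D_5 = 18.8971
Terminal value at t=5: TV = D_6/(r−g) = 19.4584/(0.168−0.0297) = 140.6967
P₀ = 12.0697/(1+0.168)^1 + 13.5012/(1+0.168)^2 + 15.1024/(1+0.168)^3 + 16.8935/(1+0.168)^4 + 18.8971/(1+0.168)^5 + 140.6967/(1+0.168)^5 = 112.2033

$112.20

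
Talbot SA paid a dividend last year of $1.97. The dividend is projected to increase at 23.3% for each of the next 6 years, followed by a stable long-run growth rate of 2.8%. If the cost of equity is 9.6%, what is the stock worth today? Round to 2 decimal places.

$78.59

Two-stage DDM. Project D₁…D_6 at 0.233, terminal growth 0.028, discount at r = 0.096.
D_1 = 2.4290
D_2 = 2.9950
D_3 = 3.6928
D_4 = 4.5532
D_5 = 5.6141
D_6 = 6.9222
Terminal value at t=6: TV = D_7/(r−g) = 7.1160/(0.096−0.028) = 104.6475
P₀ = 2.4290/(1+0.096)^1 + 2.9950/(1+0.096)^2 + 3.6928/(1+0.096)^3 + 4.5532/(1+0.096)^4 + 5.6141/(1+0.096)^5 + 6.9222/(1+0.096)^6 + 104.6475/(1+0.096)^6 = 78.5900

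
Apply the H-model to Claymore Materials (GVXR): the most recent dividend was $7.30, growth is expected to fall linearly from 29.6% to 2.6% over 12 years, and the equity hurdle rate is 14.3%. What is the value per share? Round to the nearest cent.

$165.09

H-model: P₀ = D₀[(1+g_L) + H(g_S−g_L)]/(r−g_L), with H = 12/2 = 6.
P₀ = 7.30 × [(1+0.026) + 6×(0.296−0.026)] / (0.143−0.026)
   = 7.30 × 2.6460 / 0.117 = 165.0923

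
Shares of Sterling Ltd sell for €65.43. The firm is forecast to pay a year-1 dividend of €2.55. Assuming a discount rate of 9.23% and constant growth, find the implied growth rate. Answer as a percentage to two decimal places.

5.33%

From P₀ = D₁/(r − g), the implied growth is g = r − D₁/P₀.
g = 0.0923 − 2.55/65.43 = 0.0923 − 0.03897 = 0.05333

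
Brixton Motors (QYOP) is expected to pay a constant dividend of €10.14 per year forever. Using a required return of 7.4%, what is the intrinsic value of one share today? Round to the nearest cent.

€137.03

Zero-growth DDM (perpetuity): P₀ = D/r = 10.14 / 0.074 = 137.0270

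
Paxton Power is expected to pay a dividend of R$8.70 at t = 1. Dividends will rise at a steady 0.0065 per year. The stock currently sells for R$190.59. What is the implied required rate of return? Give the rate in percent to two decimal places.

5.21%

Rearranging the constant-growth DDM: r = D₁/P₀ + g.
r = 8.7000 / 190.59 + 0.0065 = 0.04565 + 0.0065 = 0.05215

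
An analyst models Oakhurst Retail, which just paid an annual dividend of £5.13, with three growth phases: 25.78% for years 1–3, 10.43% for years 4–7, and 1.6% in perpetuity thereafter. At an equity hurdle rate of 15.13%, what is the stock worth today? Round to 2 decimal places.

Three-stage DDM. Project D₁…D_7; terminal Gordon value at t=7 with g = 0.016; discount at r = 0.1513.
D_1 = 6.4525
D_2 = 8.1160
D_3 = 10.2083
D_4 = 11.2730
D_5 = 12.4488
D_6 = 13.7472
D_7 = 15.1810
TV_7 = 15.4239/(0.1513−0.016) = 113.9978
P₀ = Σ Dₜ/(1+r)ᵗ + TV_7/(1+r)^7 = 85.0713

£85.07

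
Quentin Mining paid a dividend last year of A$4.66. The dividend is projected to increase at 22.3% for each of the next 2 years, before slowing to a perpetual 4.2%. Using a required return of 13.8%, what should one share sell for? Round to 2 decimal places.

A$68.81

Two-stage DDM. Project D₁…D_2 at 0.223, terminal growth 0.042, discount at r = 0.138.
D_1 = 5.6992
D_2 = 6.9701
Terminal value at t=2: TV = D_3/(r−g) = 7.2628/(0.138−0.042) = 75.6546
P₀ = 5.6992/(1+0.138)^1 + 6.9701/(1+0.138)^2 + 75.6546/(1+0.138)^2 = 68.8088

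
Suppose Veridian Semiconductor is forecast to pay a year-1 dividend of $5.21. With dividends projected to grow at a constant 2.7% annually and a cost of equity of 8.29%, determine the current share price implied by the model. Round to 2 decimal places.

$93.20

Gordon growth model: P₀ = D₁/(r − g), with D₁ = 5.21 given directly.
P₀ = 5.2100 / (0.0829 − 0.027) = 5.2100 / 0.0559 = 93.2021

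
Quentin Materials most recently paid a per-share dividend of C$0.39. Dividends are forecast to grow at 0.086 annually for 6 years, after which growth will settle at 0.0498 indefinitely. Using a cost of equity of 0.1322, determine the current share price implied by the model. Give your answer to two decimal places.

C$5.90

Two-stage DDM. Project D₁…D_6 at 0.086, terminal growth 0.0498, discount at r = 0.1322.
D_1 = 0.4235
D_2 = 0.4600
D_3 = 0.4995
D_4 = 0.5425
D_5 = 0.5891
D_6 = 0.6398
Terminal value at t=6: TV = D_7/(r−g) = 0.6717/(0.1322−0.0498) = 8.1512
P₀ = 0.4235/(1+0.1322)^1 + 0.4600/(1+0.1322)^2 + 0.4995/(1+0.1322)^3 + 0.5425/(1+0.1322)^4 + 0.5891/(1+0.1322)^5 + 0.6398/(1+0.1322)^6 + 8.1512/(1+0.1322)^6 = 5.8974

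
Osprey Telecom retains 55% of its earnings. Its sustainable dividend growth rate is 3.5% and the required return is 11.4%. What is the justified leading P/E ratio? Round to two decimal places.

5.70

Payout ratio b = 1 − 0.55 = 0.45.
Justified leading P/E = b/(r−g) = 0.45/(0.114−0.035) = 5.6962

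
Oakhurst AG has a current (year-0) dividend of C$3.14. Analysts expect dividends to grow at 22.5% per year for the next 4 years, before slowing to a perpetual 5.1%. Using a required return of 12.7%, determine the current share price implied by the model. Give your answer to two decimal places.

C$76.15

Two-stage DDM. Project D₁…D_4 at 0.225, terminal growth 0.051, discount at r = 0.127.
D_1 = 3.8465
D_2 = 4.7120
D_3 = 5.7722
D_4 = 7.0709
Terminal value at t=4: TV = D_5/(r−g) = 7.4315/(0.127−0.051) = 97.7829
P₀ = 3.8465/(1+0.127)^1 + 4.7120/(1+0.127)^2 + 5.7722/(1+0.127)^3 + 7.0709/(1+0.127)^4 + 97.7829/(1+0.127)^4 = 76.1516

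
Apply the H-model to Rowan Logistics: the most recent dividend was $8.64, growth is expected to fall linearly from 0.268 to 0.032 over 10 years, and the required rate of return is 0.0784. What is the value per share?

$411.89

H-model: P₀ = D₀[(1+g_L) + H(g_S−g_L)]/(r−g_L), with H = 10/2 = 5.
P₀ = 8.64 × [(1+0.032) + 5×(0.268−0.032)] / (0.0784−0.032)
   = 8.64 × 2.2120 / 0.0464 = 411.8897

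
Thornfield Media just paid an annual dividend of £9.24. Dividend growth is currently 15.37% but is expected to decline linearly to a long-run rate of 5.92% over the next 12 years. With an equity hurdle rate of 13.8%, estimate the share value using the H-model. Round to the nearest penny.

H-model: P₀ = D₀[(1+g_L) + H(g_S−g_L)]/(r−g_L), with H = 12/2 = 6.
P₀ = 9.24 × [(1+0.0592) + 6×(0.1537−0.0592)] / (0.138−0.0592)
   = 9.24 × 1.6262 / 0.0788 = 190.6864

£190.69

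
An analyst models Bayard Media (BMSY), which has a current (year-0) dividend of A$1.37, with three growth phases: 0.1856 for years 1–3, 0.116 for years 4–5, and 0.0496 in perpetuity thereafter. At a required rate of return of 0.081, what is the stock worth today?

A$73.14

Three-stage DDM. Project D₁…D_5; terminal Gordon value at t=5 with g = 0.0496; discount at r = 0.081.
D_1 = 1.6243
D_2 = 1.9257
D_3 = 2.2832
D_4 = 2.5480
D_5 = 2.8436
TV_5 = 2.9846/(0.081−0.0496) = 95.0512
P₀ = Σ Dₜ/(1+r)ᵗ + TV_5/(1+r)^5 = 73.1418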